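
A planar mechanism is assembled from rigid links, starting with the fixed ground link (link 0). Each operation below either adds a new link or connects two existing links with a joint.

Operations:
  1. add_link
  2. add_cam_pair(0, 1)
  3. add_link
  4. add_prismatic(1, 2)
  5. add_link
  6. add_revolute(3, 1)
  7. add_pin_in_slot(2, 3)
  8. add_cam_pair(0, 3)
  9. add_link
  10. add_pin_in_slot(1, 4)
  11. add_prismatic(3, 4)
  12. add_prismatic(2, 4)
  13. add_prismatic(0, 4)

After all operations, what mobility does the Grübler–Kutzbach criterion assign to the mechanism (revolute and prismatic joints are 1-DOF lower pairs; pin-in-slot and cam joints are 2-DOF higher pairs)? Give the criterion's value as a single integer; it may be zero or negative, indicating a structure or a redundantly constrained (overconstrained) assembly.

ground; <1,0,0>
#1 <2,0,0>
C:0↔1 J2 <2,0,1>
#2 <3,0,1>
P:1↔2 J1 <3,1,1>
#3 <4,1,1>
R:3↔1 J1 <4,2,1>
PS:2↔3 J2 <4,2,2>
C:0↔3 J2 <4,2,3>
#4 <5,2,3>
PS:1↔4 J2 <5,2,4>
P:3↔4 J1 <5,3,4>
P:2↔4 J1 <5,4,4>
P:0↔4 J1 <5,5,4>
3×4 − 2×5 − 1×4 = -2

M = -2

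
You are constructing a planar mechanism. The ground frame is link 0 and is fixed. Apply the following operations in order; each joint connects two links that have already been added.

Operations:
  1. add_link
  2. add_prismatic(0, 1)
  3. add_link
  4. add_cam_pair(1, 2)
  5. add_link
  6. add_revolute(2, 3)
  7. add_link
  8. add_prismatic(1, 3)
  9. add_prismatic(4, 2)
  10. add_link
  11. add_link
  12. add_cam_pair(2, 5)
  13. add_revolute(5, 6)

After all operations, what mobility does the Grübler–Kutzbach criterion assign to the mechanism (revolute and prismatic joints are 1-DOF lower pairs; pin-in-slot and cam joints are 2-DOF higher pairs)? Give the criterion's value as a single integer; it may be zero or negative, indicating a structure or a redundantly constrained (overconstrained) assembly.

M = 6

ground; <1,0,0>
#1 <2,0,0>
P:0↔1 J1 <2,1,0>
#2 <3,1,0>
C:1↔2 J2 <3,1,1>
#3 <4,1,1>
R:2↔3 J1 <4,2,1>
#4 <5,2,1>
P:1↔3 J1 <5,3,1>
P:4↔2 J1 <5,4,1>
#5 <6,4,1>
#6 <7,4,1>
C:2↔5 J2 <7,4,2>
R:5↔6 J1 <7,5,2>
3×6 − 2×5 − 1×2 = 6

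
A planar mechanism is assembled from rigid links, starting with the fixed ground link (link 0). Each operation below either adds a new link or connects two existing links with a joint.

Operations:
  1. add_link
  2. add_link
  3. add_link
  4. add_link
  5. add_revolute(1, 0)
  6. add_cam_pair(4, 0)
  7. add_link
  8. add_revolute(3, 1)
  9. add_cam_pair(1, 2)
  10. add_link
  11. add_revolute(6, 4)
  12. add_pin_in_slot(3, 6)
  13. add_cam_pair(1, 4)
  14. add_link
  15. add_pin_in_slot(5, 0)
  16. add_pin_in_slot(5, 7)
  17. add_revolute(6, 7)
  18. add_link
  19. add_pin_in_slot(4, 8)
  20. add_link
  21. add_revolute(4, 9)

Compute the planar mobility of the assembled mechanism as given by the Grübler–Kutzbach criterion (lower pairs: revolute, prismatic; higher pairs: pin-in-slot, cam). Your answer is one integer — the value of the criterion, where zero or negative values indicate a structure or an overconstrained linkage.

M = 10

link 0 = ground. State L|J1|J2 = 1|0|0
+link1  2|0|0
+link2  3|0|0
+link3  4|0|0
+link4  5|0|0
R(1,0) f=1→J1  5|1|0
C(4,0) f=2→J2  5|1|1
+link5  6|1|1
R(3,1) f=1→J1  6|2|1
C(1,2) f=2→J2  6|2|2
+link6  7|2|2
R(6,4) f=1→J1  7|3|2
PS(3,6) f=2→J2  7|3|3
C(1,4) f=2→J2  7|3|4
+link7  8|3|4
PS(5,0) f=2→J2  8|3|5
PS(5,7) f=2→J2  8|3|6
R(6,7) f=1→J1  8|4|6
+link8  9|4|6
PS(4,8) f=2→J2  9|4|7
+link9  10|4|7
R(4,9) f=1→J1  10|5|7
M = 3(10−1)−2·5−7 = 27−10−7 = 10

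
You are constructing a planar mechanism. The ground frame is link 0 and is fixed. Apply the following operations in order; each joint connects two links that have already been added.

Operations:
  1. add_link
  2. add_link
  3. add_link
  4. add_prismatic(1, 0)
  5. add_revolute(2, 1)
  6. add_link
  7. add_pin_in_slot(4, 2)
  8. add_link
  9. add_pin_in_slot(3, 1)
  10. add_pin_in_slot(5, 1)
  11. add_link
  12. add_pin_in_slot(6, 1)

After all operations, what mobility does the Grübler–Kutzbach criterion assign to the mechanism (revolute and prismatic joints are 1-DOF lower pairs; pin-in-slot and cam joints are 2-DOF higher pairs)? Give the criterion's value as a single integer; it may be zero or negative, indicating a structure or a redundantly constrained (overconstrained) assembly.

[1;0;0] (link 0 is ground)
L+ [2;0;0]
L+ [3;0;0]
L+ [4;0;0]
P(1,0)∈J1 [4;1;0]
R(2,1)∈J1 [4;2;0]
L+ [5;2;0]
PS(4,2)∈J2 [5;2;1]
L+ [6;2;1]
PS(3,1)∈J2 [6;2;2]
PS(5,1)∈J2 [6;2;3]
L+ [7;2;3]
PS(6,1)∈J2 [7;2;4]
mobility = 18 − 4 − 4 = 10

M = 10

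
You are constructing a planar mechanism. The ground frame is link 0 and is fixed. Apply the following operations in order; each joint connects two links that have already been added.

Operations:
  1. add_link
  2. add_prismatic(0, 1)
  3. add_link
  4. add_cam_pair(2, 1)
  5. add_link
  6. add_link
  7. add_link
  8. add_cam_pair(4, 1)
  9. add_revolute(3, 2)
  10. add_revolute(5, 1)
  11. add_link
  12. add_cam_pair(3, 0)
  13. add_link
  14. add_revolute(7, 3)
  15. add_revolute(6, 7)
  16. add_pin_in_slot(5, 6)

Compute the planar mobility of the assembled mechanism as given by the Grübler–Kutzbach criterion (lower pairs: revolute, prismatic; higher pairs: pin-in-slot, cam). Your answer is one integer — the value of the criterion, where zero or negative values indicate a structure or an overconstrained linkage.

link 0 = ground. State L|J1|J2 = 1|0|0
+link1  2|0|0
P(0,1) f=1→J1  2|1|0
+link2  3|1|0
C(2,1) f=2→J2  3|1|1
+link3  4|1|1
+link4  5|1|1
+link5  6|1|1
C(4,1) f=2→J2  6|1|2
R(3,2) f=1→J1  6|2|2
R(5,1) f=1→J1  6|3|2
+link6  7|3|2
C(3,0) f=2→J2  7|3|3
+link7  8|3|3
R(7,3) f=1→J1  8|4|3
R(6,7) f=1→J1  8|5|3
PS(5,6) f=2→J2  8|5|4
M = 3(8−1)−2·5−4 = 21−10−4 = 7

M = 7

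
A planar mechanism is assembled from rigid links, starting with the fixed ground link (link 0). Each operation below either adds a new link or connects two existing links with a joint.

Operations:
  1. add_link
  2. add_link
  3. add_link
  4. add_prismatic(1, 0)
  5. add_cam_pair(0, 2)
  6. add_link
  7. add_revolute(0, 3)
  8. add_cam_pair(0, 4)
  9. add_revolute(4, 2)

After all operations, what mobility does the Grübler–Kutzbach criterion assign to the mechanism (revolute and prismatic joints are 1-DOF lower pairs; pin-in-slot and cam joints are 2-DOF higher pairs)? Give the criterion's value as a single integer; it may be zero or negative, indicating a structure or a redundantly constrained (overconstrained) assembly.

[1;0;0] (link 0 is ground)
L+ [2;0;0]
L+ [3;0;0]
L+ [4;0;0]
P(1,0)∈J1 [4;1;0]
C(0,2)∈J2 [4;1;1]
L+ [5;1;1]
R(0,3)∈J1 [5;2;1]
C(0,4)∈J2 [5;2;2]
R(4,2)∈J1 [5;3;2]
mobility = 12 − 6 − 2 = 4

M = 4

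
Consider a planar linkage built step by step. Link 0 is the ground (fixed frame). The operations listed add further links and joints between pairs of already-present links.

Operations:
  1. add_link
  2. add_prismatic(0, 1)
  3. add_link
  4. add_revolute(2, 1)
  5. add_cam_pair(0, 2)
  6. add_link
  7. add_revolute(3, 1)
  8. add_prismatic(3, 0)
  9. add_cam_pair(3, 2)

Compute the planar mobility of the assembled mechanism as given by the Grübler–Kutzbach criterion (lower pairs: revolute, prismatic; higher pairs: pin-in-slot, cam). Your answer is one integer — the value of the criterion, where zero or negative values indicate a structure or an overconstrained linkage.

M = -1

link 0 = ground. State L|J1|J2 = 1|0|0
+link1  2|0|0
P(0,1) f=1→J1  2|1|0
+link2  3|1|0
R(2,1) f=1→J1  3|2|0
C(0,2) f=2→J2  3|2|1
+link3  4|2|1
R(3,1) f=1→J1  4|3|1
P(3,0) f=1→J1  4|4|1
C(3,2) f=2→J2  4|4|2
M = 3(4−1)−2·4−2 = 9−8−2 = -1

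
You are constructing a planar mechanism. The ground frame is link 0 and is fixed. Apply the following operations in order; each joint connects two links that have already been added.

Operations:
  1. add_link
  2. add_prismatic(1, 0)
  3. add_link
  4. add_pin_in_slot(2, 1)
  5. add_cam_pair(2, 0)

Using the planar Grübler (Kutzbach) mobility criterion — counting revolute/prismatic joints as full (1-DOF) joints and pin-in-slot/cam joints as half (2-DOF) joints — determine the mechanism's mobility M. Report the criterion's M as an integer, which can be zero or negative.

(L,J1,J2)=(1,0,0); link0 fixed
link1: (2,0,0)
P 1-0 [J1]: (2,1,0)
link2: (3,1,0)
PS 2-1 [J2]: (3,1,1)
C 2-0 [J2]: (3,1,2)
Grübler: 3·2 − 2·1 − 2 = 2

M = 2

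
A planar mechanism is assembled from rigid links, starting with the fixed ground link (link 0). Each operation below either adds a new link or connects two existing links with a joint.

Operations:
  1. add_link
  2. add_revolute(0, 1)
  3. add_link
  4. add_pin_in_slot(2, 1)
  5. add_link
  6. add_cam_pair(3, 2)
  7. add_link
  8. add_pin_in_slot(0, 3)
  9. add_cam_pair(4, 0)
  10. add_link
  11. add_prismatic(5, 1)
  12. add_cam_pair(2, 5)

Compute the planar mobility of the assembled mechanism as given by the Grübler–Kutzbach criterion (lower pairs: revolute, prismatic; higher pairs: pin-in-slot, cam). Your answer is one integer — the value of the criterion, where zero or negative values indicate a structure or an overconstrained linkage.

M = 6

ground; <1,0,0>
#1 <2,0,0>
R:0↔1 J1 <2,1,0>
#2 <3,1,0>
PS:2↔1 J2 <3,1,1>
#3 <4,1,1>
C:3↔2 J2 <4,1,2>
#4 <5,1,2>
PS:0↔3 J2 <5,1,3>
C:4↔0 J2 <5,1,4>
#5 <6,1,4>
P:5↔1 J1 <6,2,4>
C:2↔5 J2 <6,2,5>
3×5 − 2×2 − 1×5 = 6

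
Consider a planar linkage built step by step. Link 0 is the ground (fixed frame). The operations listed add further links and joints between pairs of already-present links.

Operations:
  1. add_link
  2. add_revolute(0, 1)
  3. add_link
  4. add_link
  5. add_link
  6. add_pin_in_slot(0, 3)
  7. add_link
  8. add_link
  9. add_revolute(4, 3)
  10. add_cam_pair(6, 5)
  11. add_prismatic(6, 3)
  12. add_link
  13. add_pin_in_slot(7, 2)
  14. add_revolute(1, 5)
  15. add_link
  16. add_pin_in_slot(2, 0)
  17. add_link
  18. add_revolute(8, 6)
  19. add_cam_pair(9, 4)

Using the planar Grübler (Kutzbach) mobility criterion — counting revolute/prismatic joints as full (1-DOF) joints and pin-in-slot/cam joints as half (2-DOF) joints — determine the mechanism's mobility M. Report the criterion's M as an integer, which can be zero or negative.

L=1 J1=0 J2=0
add link → L=2 J1=0 J2=0
R@0,1 dof=1 J1 → L=2 J1=1 J2=0
add link → L=3 J1=1 J2=0
add link → L=4 J1=1 J2=0
add link → L=5 J1=1 J2=0
PS@0,3 dof=2 J2 → L=5 J1=1 J2=1
add link → L=6 J1=1 J2=1
add link → L=7 J1=1 J2=1
R@4,3 dof=1 J1 → L=7 J1=2 J2=1
C@6,5 dof=2 J2 → L=7 J1=2 J2=2
P@6,3 dof=1 J1 → L=7 J1=3 J2=2
add link → L=8 J1=3 J2=2
PS@7,2 dof=2 J2 → L=8 J1=3 J2=3
R@1,5 dof=1 J1 → L=8 J1=4 J2=3
add link → L=9 J1=4 J2=3
PS@2,0 dof=2 J2 → L=9 J1=4 J2=4
add link → L=10 J1=4 J2=4
R@8,6 dof=1 J1 → L=10 J1=5 J2=4
C@9,4 dof=2 J2 → L=10 J1=5 J2=5
M=3(L−1)−2J1−J2=3·9−2·5−5=12

M = 12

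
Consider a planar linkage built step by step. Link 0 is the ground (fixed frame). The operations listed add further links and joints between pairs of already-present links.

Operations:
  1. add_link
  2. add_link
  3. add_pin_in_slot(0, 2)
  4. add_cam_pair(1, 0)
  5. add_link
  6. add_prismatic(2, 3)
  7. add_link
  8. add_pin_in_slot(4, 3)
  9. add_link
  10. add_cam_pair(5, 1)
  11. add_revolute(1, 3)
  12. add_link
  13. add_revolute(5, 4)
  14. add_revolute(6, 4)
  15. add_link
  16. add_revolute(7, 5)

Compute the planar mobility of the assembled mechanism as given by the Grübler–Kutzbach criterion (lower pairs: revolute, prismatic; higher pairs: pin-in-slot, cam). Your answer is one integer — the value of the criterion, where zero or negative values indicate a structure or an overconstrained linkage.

L=1 J1=0 J2=0
add link → L=2 J1=0 J2=0
add link → L=3 J1=0 J2=0
PS@0,2 dof=2 J2 → L=3 J1=0 J2=1
C@1,0 dof=2 J2 → L=3 J1=0 J2=2
add link → L=4 J1=0 J2=2
P@2,3 dof=1 J1 → L=4 J1=1 J2=2
add link → L=5 J1=1 J2=2
PS@4,3 dof=2 J2 → L=5 J1=1 J2=3
add link → L=6 J1=1 J2=3
C@5,1 dof=2 J2 → L=6 J1=1 J2=4
R@1,3 dof=1 J1 → L=6 J1=2 J2=4
add link → L=7 J1=2 J2=4
R@5,4 dof=1 J1 → L=7 J1=3 J2=4
R@6,4 dof=1 J1 → L=7 J1=4 J2=4
add link → L=8 J1=4 J2=4
R@7,5 dof=1 J1 → L=8 J1=5 J2=4
M=3(L−1)−2J1−J2=3·7−2·5−4=7

M = 7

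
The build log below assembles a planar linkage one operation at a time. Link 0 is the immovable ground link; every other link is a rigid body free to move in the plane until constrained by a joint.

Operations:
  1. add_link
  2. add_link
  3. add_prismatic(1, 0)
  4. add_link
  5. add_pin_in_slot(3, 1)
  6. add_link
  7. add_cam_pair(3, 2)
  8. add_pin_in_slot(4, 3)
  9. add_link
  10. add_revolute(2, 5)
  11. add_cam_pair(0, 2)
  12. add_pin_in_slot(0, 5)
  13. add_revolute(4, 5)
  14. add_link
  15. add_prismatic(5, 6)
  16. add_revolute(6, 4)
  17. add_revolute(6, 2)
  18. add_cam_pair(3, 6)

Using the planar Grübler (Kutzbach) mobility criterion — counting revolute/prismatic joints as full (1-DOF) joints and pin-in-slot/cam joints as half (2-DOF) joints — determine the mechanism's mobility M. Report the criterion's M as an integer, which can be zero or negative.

M = 0

L=1 J1=0 J2=0
add link → L=2 J1=0 J2=0
add link → L=3 J1=0 J2=0
P@1,0 dof=1 J1 → L=3 J1=1 J2=0
add link → L=4 J1=1 J2=0
PS@3,1 dof=2 J2 → L=4 J1=1 J2=1
add link → L=5 J1=1 J2=1
C@3,2 dof=2 J2 → L=5 J1=1 J2=2
PS@4,3 dof=2 J2 → L=5 J1=1 J2=3
add link → L=6 J1=1 J2=3
R@2,5 dof=1 J1 → L=6 J1=2 J2=3
C@0,2 dof=2 J2 → L=6 J1=2 J2=4
PS@0,5 dof=2 J2 → L=6 J1=2 J2=5
R@4,5 dof=1 J1 → L=6 J1=3 J2=5
add link → L=7 J1=3 J2=5
P@5,6 dof=1 J1 → L=7 J1=4 J2=5
R@6,4 dof=1 J1 → L=7 J1=5 J2=5
R@6,2 dof=1 J1 → L=7 J1=6 J2=5
C@3,6 dof=2 J2 → L=7 J1=6 J2=6
M=3(L−1)−2J1−J2=3·6−2·6−6=0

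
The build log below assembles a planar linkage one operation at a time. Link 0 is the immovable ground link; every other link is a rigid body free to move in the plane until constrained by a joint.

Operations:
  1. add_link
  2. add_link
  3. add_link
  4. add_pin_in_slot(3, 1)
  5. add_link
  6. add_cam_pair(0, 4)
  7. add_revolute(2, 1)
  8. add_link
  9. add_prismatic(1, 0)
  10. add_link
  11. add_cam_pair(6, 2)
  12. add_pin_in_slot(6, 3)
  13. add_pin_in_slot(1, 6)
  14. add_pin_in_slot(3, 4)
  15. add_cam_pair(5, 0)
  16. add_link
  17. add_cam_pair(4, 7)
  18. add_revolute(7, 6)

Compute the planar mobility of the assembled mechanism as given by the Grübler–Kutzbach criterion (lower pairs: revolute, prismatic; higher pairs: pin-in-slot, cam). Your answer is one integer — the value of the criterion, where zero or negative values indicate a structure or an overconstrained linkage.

[1;0;0] (link 0 is ground)
L+ [2;0;0]
L+ [3;0;0]
L+ [4;0;0]
PS(3,1)∈J2 [4;0;1]
L+ [5;0;1]
C(0,4)∈J2 [5;0;2]
R(2,1)∈J1 [5;1;2]
L+ [6;1;2]
P(1,0)∈J1 [6;2;2]
L+ [7;2;2]
C(6,2)∈J2 [7;2;3]
PS(6,3)∈J2 [7;2;4]
PS(1,6)∈J2 [7;2;5]
PS(3,4)∈J2 [7;2;6]
C(5,0)∈J2 [7;2;7]
L+ [8;2;7]
C(4,7)∈J2 [8;2;8]
R(7,6)∈J1 [8;3;8]
mobility = 21 − 6 − 8 = 7

M = 7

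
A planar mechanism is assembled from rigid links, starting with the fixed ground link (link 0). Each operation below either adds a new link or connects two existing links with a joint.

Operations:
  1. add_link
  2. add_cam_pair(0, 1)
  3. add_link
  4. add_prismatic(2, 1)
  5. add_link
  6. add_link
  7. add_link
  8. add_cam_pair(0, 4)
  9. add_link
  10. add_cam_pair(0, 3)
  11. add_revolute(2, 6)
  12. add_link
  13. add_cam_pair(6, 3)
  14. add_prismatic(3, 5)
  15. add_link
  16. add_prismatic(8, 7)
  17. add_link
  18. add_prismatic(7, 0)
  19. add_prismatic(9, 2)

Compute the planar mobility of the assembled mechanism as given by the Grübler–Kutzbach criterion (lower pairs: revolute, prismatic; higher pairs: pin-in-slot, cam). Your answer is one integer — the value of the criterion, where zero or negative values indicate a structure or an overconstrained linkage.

L=1 J1=0 J2=0
add link → L=2 J1=0 J2=0
C@0,1 dof=2 J2 → L=2 J1=0 J2=1
add link → L=3 J1=0 J2=1
P@2,1 dof=1 J1 → L=3 J1=1 J2=1
add link → L=4 J1=1 J2=1
add link → L=5 J1=1 J2=1
add link → L=6 J1=1 J2=1
C@0,4 dof=2 J2 → L=6 J1=1 J2=2
add link → L=7 J1=1 J2=2
C@0,3 dof=2 J2 → L=7 J1=1 J2=3
R@2,6 dof=1 J1 → L=7 J1=2 J2=3
add link → L=8 J1=2 J2=3
C@6,3 dof=2 J2 → L=8 J1=2 J2=4
P@3,5 dof=1 J1 → L=8 J1=3 J2=4
add link → L=9 J1=3 J2=4
P@8,7 dof=1 J1 → L=9 J1=4 J2=4
add link → L=10 J1=4 J2=4
P@7,0 dof=1 J1 → L=10 J1=5 J2=4
P@9,2 dof=1 J1 → L=10 J1=6 J2=4
M=3(L−1)−2J1−J2=3·9−2·6−4=11

M = 11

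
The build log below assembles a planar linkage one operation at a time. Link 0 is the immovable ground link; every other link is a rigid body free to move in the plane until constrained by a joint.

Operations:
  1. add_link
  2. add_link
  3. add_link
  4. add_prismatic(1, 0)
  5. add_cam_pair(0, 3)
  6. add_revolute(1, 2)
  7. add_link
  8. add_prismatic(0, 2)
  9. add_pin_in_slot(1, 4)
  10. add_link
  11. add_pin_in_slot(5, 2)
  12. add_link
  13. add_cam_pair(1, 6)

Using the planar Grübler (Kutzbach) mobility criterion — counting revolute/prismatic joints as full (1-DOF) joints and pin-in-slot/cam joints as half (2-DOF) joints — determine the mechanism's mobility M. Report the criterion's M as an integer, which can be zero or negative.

M = 8

[1;0;0] (link 0 is ground)
L+ [2;0;0]
L+ [3;0;0]
L+ [4;0;0]
P(1,0)∈J1 [4;1;0]
C(0,3)∈J2 [4;1;1]
R(1,2)∈J1 [4;2;1]
L+ [5;2;1]
P(0,2)∈J1 [5;3;1]
PS(1,4)∈J2 [5;3;2]
L+ [6;3;2]
PS(5,2)∈J2 [6;3;3]
L+ [7;3;3]
C(1,6)∈J2 [7;3;4]
mobility = 18 − 6 − 4 = 8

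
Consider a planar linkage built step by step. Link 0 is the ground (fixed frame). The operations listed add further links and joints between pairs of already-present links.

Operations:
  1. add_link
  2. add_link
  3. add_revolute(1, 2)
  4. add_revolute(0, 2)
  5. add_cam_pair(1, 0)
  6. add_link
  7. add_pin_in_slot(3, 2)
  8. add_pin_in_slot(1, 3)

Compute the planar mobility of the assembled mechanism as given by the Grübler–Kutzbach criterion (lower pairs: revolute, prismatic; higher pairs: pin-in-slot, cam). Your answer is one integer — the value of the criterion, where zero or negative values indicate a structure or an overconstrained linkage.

M = 2

link 0 = ground. State L|J1|J2 = 1|0|0
+link1  2|0|0
+link2  3|0|0
R(1,2) f=1→J1  3|1|0
R(0,2) f=1→J1  3|2|0
C(1,0) f=2→J2  3|2|1
+link3  4|2|1
PS(3,2) f=2→J2  4|2|2
PS(1,3) f=2→J2  4|2|3
M = 3(4−1)−2·2−3 = 9−4−3 = 2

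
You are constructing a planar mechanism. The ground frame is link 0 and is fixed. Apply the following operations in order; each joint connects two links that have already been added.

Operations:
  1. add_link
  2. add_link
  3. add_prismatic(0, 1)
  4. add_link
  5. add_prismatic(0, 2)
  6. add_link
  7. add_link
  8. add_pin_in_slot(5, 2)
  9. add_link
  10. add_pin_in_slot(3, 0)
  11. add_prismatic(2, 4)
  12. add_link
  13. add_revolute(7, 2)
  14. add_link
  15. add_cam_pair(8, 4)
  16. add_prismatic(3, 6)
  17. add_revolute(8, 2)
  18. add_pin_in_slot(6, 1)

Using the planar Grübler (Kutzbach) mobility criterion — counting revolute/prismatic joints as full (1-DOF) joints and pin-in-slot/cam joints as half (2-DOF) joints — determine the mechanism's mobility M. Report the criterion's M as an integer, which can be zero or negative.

L=1 J1=0 J2=0
add link → L=2 J1=0 J2=0
add link → L=3 J1=0 J2=0
P@0,1 dof=1 J1 → L=3 J1=1 J2=0
add link → L=4 J1=1 J2=0
P@0,2 dof=1 J1 → L=4 J1=2 J2=0
add link → L=5 J1=2 J2=0
add link → L=6 J1=2 J2=0
PS@5,2 dof=2 J2 → L=6 J1=2 J2=1
add link → L=7 J1=2 J2=1
PS@3,0 dof=2 J2 → L=7 J1=2 J2=2
P@2,4 dof=1 J1 → L=7 J1=3 J2=2
add link → L=8 J1=3 J2=2
R@7,2 dof=1 J1 → L=8 J1=4 J2=2
add link → L=9 J1=4 J2=2
C@8,4 dof=2 J2 → L=9 J1=4 J2=3
P@3,6 dof=1 J1 → L=9 J1=5 J2=3
R@8,2 dof=1 J1 → L=9 J1=6 J2=3
PS@6,1 dof=2 J2 → L=9 J1=6 J2=4
M=3(L−1)−2J1−J2=3·8−2·6−4=8

M = 8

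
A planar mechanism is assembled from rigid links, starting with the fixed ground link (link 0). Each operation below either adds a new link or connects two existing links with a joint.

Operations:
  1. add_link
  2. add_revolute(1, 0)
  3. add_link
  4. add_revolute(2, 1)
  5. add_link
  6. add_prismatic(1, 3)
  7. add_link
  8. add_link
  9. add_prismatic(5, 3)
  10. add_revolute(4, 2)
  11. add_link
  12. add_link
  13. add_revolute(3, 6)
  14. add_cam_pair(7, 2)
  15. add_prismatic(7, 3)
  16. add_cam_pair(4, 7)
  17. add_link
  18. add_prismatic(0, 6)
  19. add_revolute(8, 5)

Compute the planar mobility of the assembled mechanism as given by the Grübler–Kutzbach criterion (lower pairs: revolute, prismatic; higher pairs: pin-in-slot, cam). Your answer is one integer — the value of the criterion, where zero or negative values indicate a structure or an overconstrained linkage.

L=1 J1=0 J2=0
add link → L=2 J1=0 J2=0
R@1,0 dof=1 J1 → L=2 J1=1 J2=0
add link → L=3 J1=1 J2=0
R@2,1 dof=1 J1 → L=3 J1=2 J2=0
add link → L=4 J1=2 J2=0
P@1,3 dof=1 J1 → L=4 J1=3 J2=0
add link → L=5 J1=3 J2=0
add link → L=6 J1=3 J2=0
P@5,3 dof=1 J1 → L=6 J1=4 J2=0
R@4,2 dof=1 J1 → L=6 J1=5 J2=0
add link → L=7 J1=5 J2=0
add link → L=8 J1=5 J2=0
R@3,6 dof=1 J1 → L=8 J1=6 J2=0
C@7,2 dof=2 J2 → L=8 J1=6 J2=1
P@7,3 dof=1 J1 → L=8 J1=7 J2=1
C@4,7 dof=2 J2 → L=8 J1=7 J2=2
add link → L=9 J1=7 J2=2
P@0,6 dof=1 J1 → L=9 J1=8 J2=2
R@8,5 dof=1 J1 → L=9 J1=9 J2=2
M=3(L−1)−2J1−J2=3·8−2·9−2=4

M = 4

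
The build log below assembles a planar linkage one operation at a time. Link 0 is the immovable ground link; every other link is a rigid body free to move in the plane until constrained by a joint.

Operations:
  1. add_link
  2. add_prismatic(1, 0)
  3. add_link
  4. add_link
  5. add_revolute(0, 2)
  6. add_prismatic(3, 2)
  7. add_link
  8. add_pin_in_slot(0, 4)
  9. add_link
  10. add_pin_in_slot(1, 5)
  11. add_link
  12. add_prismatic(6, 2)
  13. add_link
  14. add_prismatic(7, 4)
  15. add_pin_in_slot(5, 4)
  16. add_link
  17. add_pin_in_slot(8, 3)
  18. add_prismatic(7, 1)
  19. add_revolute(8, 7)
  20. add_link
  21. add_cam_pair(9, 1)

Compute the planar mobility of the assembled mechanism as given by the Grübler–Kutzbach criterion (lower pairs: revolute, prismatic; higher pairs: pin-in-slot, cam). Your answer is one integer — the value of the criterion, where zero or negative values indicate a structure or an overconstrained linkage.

M = 8

(L,J1,J2)=(1,0,0); link0 fixed
link1: (2,0,0)
P 1-0 [J1]: (2,1,0)
link2: (3,1,0)
link3: (4,1,0)
R 0-2 [J1]: (4,2,0)
P 3-2 [J1]: (4,3,0)
link4: (5,3,0)
PS 0-4 [J2]: (5,3,1)
link5: (6,3,1)
PS 1-5 [J2]: (6,3,2)
link6: (7,3,2)
P 6-2 [J1]: (7,4,2)
link7: (8,4,2)
P 7-4 [J1]: (8,5,2)
PS 5-4 [J2]: (8,5,3)
link8: (9,5,3)
PS 8-3 [J2]: (9,5,4)
P 7-1 [J1]: (9,6,4)
R 8-7 [J1]: (9,7,4)
link9: (10,7,4)
C 9-1 [J2]: (10,7,5)
Grübler: 3·9 − 2·7 − 5 = 8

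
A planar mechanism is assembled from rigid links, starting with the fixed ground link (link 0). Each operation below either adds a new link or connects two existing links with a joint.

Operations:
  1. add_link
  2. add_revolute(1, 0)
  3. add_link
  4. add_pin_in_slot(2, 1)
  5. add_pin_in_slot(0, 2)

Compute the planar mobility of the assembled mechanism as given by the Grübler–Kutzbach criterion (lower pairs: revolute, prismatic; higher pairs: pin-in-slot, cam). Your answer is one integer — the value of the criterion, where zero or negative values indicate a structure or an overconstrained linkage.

link 0 = ground. State L|J1|J2 = 1|0|0
+link1  2|0|0
R(1,0) f=1→J1  2|1|0
+link2  3|1|0
PS(2,1) f=2→J2  3|1|1
PS(0,2) f=2→J2  3|1|2
M = 3(3−1)−2·1−2 = 6−2−2 = 2

M = 2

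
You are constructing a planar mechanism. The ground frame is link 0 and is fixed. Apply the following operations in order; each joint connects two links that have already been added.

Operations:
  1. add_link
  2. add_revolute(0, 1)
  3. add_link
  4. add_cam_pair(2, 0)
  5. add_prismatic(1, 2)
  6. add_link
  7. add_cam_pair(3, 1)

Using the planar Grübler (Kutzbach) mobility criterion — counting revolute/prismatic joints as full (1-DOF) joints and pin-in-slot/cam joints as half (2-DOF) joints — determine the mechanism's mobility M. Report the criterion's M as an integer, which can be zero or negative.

M = 3

ground; <1,0,0>
#1 <2,0,0>
R:0↔1 J1 <2,1,0>
#2 <3,1,0>
C:2↔0 J2 <3,1,1>
P:1↔2 J1 <3,2,1>
#3 <4,2,1>
C:3↔1 J2 <4,2,2>
3×3 − 2×2 − 1×2 = 3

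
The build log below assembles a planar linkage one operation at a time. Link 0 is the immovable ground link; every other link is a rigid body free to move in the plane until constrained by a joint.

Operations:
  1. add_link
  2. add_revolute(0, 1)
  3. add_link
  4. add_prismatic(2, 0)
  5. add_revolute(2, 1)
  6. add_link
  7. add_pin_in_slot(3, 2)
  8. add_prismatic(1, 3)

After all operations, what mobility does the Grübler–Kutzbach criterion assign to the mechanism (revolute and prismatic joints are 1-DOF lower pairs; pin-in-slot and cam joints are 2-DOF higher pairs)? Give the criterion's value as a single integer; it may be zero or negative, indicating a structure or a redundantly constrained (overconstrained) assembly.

(L,J1,J2)=(1,0,0); link0 fixed
link1: (2,0,0)
R 0-1 [J1]: (2,1,0)
link2: (3,1,0)
P 2-0 [J1]: (3,2,0)
R 2-1 [J1]: (3,3,0)
link3: (4,3,0)
PS 3-2 [J2]: (4,3,1)
P 1-3 [J1]: (4,4,1)
Grübler: 3·3 − 2·4 − 1 = 0

M = 0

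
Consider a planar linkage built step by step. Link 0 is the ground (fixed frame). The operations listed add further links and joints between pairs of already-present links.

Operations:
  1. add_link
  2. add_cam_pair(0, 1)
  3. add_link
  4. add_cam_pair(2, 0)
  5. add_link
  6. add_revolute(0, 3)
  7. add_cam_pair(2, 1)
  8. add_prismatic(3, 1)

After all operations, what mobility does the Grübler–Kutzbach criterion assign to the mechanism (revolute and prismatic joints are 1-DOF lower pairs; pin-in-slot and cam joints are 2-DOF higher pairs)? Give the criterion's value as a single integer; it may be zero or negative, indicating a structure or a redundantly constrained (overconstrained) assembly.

ground; <1,0,0>
#1 <2,0,0>
C:0↔1 J2 <2,0,1>
#2 <3,0,1>
C:2↔0 J2 <3,0,2>
#3 <4,0,2>
R:0↔3 J1 <4,1,2>
C:2↔1 J2 <4,1,3>
P:3↔1 J1 <4,2,3>
3×3 − 2×2 − 1×3 = 2

M = 2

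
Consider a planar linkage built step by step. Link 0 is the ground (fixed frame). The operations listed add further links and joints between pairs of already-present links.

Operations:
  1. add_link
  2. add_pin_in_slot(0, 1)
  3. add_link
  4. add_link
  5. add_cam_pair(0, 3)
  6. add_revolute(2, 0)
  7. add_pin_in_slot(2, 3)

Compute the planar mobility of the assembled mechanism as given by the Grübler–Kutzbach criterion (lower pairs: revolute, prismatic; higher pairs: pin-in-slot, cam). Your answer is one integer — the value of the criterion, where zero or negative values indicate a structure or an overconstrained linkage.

M = 4

(L,J1,J2)=(1,0,0); link0 fixed
link1: (2,0,0)
PS 0-1 [J2]: (2,0,1)
link2: (3,0,1)
link3: (4,0,1)
C 0-3 [J2]: (4,0,2)
R 2-0 [J1]: (4,1,2)
PS 2-3 [J2]: (4,1,3)
Grübler: 3·3 − 2·1 − 3 = 4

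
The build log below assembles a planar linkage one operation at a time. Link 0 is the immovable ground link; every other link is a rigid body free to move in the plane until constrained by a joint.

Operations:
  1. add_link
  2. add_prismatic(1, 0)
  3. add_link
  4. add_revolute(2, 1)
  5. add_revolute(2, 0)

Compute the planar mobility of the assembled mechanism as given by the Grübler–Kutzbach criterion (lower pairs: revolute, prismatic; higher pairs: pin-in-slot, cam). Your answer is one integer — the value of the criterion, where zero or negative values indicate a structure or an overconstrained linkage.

M = 0

[1;0;0] (link 0 is ground)
L+ [2;0;0]
P(1,0)∈J1 [2;1;0]
L+ [3;1;0]
R(2,1)∈J1 [3;2;0]
R(2,0)∈J1 [3;3;0]
mobility = 6 − 6 − 0 = 0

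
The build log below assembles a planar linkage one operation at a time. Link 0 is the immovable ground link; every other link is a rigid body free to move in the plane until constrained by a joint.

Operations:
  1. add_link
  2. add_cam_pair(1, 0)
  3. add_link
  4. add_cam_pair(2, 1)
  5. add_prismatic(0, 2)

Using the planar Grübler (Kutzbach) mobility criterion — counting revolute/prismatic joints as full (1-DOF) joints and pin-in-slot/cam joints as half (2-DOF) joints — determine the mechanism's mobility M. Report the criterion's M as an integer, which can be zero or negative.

L=1 J1=0 J2=0
add link → L=2 J1=0 J2=0
C@1,0 dof=2 J2 → L=2 J1=0 J2=1
add link → L=3 J1=0 J2=1
C@2,1 dof=2 J2 → L=3 J1=0 J2=2
P@0,2 dof=1 J1 → L=3 J1=1 J2=2
M=3(L−1)−2J1−J2=3·2−2·1−2=2

M = 2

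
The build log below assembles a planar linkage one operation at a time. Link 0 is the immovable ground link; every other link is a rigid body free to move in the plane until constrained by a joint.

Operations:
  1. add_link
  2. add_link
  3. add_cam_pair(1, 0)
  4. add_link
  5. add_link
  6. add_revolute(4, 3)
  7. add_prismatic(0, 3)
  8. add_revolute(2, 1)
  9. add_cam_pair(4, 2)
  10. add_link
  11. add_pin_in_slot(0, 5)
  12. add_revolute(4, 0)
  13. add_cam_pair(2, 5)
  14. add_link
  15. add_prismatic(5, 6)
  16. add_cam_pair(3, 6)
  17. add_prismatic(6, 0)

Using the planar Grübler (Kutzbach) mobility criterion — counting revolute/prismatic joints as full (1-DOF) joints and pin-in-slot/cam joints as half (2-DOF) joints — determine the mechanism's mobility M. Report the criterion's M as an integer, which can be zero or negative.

M = 1

L=1 J1=0 J2=0
add link → L=2 J1=0 J2=0
add link → L=3 J1=0 J2=0
C@1,0 dof=2 J2 → L=3 J1=0 J2=1
add link → L=4 J1=0 J2=1
add link → L=5 J1=0 J2=1
R@4,3 dof=1 J1 → L=5 J1=1 J2=1
P@0,3 dof=1 J1 → L=5 J1=2 J2=1
R@2,1 dof=1 J1 → L=5 J1=3 J2=1
C@4,2 dof=2 J2 → L=5 J1=3 J2=2
add link → L=6 J1=3 J2=2
PS@0,5 dof=2 J2 → L=6 J1=3 J2=3
R@4,0 dof=1 J1 → L=6 J1=4 J2=3
C@2,5 dof=2 J2 → L=6 J1=4 J2=4
add link → L=7 J1=4 J2=4
P@5,6 dof=1 J1 → L=7 J1=5 J2=4
C@3,6 dof=2 J2 → L=7 J1=5 J2=5
P@6,0 dof=1 J1 → L=7 J1=6 J2=5
M=3(L−1)−2J1−J2=3·6−2·6−5=1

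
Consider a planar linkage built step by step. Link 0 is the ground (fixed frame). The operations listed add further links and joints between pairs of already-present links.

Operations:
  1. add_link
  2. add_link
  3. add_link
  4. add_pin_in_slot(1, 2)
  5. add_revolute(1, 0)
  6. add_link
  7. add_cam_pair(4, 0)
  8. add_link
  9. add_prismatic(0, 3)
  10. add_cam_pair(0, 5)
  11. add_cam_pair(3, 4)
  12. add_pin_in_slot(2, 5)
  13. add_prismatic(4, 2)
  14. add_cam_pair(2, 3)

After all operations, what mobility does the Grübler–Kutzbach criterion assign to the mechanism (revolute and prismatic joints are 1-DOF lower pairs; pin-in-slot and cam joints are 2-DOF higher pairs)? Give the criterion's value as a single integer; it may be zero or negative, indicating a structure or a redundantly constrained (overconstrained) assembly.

M = 3

[1;0;0] (link 0 is ground)
L+ [2;0;0]
L+ [3;0;0]
L+ [4;0;0]
PS(1,2)∈J2 [4;0;1]
R(1,0)∈J1 [4;1;1]
L+ [5;1;1]
C(4,0)∈J2 [5;1;2]
L+ [6;1;2]
P(0,3)∈J1 [6;2;2]
C(0,5)∈J2 [6;2;3]
C(3,4)∈J2 [6;2;4]
PS(2,5)∈J2 [6;2;5]
P(4,2)∈J1 [6;3;5]
C(2,3)∈J2 [6;3;6]
mobility = 15 − 6 − 6 = 3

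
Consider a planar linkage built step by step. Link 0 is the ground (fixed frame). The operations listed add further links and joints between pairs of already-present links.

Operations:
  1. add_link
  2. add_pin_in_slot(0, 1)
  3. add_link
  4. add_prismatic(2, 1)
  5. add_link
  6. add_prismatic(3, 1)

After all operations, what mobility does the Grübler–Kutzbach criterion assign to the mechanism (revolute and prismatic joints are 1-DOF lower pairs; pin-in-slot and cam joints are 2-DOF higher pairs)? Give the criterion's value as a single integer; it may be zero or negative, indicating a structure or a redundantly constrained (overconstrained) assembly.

M = 4

link 0 = ground. State L|J1|J2 = 1|0|0
+link1  2|0|0
PS(0,1) f=2→J2  2|0|1
+link2  3|0|1
P(2,1) f=1→J1  3|1|1
+link3  4|1|1
P(3,1) f=1→J1  4|2|1
M = 3(4−1)−2·2−1 = 9−4−1 = 4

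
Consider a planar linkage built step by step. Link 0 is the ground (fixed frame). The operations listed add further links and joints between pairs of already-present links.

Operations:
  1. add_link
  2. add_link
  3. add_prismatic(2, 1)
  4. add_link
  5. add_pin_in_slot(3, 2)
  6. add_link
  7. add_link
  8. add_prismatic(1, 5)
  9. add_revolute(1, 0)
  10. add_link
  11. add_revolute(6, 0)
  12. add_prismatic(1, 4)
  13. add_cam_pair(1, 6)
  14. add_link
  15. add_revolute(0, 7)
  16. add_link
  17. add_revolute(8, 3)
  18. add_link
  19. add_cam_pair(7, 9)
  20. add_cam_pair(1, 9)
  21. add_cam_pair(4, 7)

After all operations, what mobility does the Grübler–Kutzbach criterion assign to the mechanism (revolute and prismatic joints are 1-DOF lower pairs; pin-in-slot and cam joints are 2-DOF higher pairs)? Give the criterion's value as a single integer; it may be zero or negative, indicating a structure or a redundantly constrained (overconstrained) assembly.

M = 8

link 0 = ground. State L|J1|J2 = 1|0|0
+link1  2|0|0
+link2  3|0|0
P(2,1) f=1→J1  3|1|0
+link3  4|1|0
PS(3,2) f=2→J2  4|1|1
+link4  5|1|1
+link5  6|1|1
P(1,5) f=1→J1  6|2|1
R(1,0) f=1→J1  6|3|1
+link6  7|3|1
R(6,0) f=1→J1  7|4|1
P(1,4) f=1→J1  7|5|1
C(1,6) f=2→J2  7|5|2
+link7  8|5|2
R(0,7) f=1→J1  8|6|2
+link8  9|6|2
R(8,3) f=1→J1  9|7|2
+link9  10|7|2
C(7,9) f=2→J2  10|7|3
C(1,9) f=2→J2  10|7|4
C(4,7) f=2→J2  10|7|5
M = 3(10−1)−2·7−5 = 27−14−5 = 8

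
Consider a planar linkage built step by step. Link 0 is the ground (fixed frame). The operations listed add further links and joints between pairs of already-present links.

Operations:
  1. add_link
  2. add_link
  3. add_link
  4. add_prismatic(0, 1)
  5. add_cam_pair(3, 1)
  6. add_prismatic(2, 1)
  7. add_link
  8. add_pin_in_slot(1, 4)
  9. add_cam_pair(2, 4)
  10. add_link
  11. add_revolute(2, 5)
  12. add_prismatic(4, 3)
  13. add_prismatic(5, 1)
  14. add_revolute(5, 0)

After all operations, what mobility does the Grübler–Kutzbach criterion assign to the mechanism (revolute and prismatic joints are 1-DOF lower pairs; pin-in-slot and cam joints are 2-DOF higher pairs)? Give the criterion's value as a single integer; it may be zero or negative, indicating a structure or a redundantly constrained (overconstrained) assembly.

ground; <1,0,0>
#1 <2,0,0>
#2 <3,0,0>
#3 <4,0,0>
P:0↔1 J1 <4,1,0>
C:3↔1 J2 <4,1,1>
P:2↔1 J1 <4,2,1>
#4 <5,2,1>
PS:1↔4 J2 <5,2,2>
C:2↔4 J2 <5,2,3>
#5 <6,2,3>
R:2↔5 J1 <6,3,3>
P:4↔3 J1 <6,4,3>
P:5↔1 J1 <6,5,3>
R:5↔0 J1 <6,6,3>
3×5 − 2×6 − 1×3 = 0

M = 0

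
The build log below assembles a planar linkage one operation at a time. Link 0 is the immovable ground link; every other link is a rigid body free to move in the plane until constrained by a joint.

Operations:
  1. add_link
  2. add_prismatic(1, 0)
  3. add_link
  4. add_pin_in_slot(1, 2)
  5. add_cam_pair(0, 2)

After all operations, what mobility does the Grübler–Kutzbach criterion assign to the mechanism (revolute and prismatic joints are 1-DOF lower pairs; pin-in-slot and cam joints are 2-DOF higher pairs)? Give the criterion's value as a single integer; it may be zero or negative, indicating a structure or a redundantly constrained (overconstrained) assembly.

M = 2

[1;0;0] (link 0 is ground)
L+ [2;0;0]
P(1,0)∈J1 [2;1;0]
L+ [3;1;0]
PS(1,2)∈J2 [3;1;1]
C(0,2)∈J2 [3;1;2]
mobility = 6 − 2 − 2 = 2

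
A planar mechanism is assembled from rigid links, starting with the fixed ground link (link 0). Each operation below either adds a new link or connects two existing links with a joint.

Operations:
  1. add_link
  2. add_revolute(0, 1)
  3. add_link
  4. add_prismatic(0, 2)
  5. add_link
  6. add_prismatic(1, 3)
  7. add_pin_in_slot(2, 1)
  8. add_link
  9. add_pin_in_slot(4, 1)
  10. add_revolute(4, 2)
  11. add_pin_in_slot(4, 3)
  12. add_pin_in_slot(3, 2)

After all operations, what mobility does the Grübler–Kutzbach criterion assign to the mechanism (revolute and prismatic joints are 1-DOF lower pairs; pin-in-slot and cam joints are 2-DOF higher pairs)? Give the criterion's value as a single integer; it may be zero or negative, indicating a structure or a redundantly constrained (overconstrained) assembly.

[1;0;0] (link 0 is ground)
L+ [2;0;0]
R(0,1)∈J1 [2;1;0]
L+ [3;1;0]
P(0,2)∈J1 [3;2;0]
L+ [4;2;0]
P(1,3)∈J1 [4;3;0]
PS(2,1)∈J2 [4;3;1]
L+ [5;3;1]
PS(4,1)∈J2 [5;3;2]
R(4,2)∈J1 [5;4;2]
PS(4,3)∈J2 [5;4;3]
PS(3,2)∈J2 [5;4;4]
mobility = 12 − 8 − 4 = 0

M = 0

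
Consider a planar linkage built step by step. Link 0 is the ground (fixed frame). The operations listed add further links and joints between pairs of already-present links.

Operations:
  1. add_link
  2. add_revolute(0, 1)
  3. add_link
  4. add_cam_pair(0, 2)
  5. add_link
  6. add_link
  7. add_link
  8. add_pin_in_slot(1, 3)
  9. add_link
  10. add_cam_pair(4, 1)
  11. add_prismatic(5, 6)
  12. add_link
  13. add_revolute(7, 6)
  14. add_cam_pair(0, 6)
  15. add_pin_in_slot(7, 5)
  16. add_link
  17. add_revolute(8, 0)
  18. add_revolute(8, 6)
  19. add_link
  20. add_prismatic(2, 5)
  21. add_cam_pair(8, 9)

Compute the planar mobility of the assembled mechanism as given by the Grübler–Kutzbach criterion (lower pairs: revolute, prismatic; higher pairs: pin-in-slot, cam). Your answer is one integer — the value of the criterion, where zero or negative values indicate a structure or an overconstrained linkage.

(L,J1,J2)=(1,0,0); link0 fixed
link1: (2,0,0)
R 0-1 [J1]: (2,1,0)
link2: (3,1,0)
C 0-2 [J2]: (3,1,1)
link3: (4,1,1)
link4: (5,1,1)
link5: (6,1,1)
PS 1-3 [J2]: (6,1,2)
link6: (7,1,2)
C 4-1 [J2]: (7,1,3)
P 5-6 [J1]: (7,2,3)
link7: (8,2,3)
R 7-6 [J1]: (8,3,3)
C 0-6 [J2]: (8,3,4)
PS 7-5 [J2]: (8,3,5)
link8: (9,3,5)
R 8-0 [J1]: (9,4,5)
R 8-6 [J1]: (9,5,5)
link9: (10,5,5)
P 2-5 [J1]: (10,6,5)
C 8-9 [J2]: (10,6,6)
Grübler: 3·9 − 2·6 − 6 = 9

M = 9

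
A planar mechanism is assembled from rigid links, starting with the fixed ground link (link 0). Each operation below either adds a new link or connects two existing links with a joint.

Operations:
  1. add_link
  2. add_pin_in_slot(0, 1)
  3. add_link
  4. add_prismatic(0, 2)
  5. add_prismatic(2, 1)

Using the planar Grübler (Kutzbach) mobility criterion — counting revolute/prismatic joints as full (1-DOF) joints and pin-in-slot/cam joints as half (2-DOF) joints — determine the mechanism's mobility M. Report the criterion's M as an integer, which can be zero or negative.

(L,J1,J2)=(1,0,0); link0 fixed
link1: (2,0,0)
PS 0-1 [J2]: (2,0,1)
link2: (3,0,1)
P 0-2 [J1]: (3,1,1)
P 2-1 [J1]: (3,2,1)
Grübler: 3·2 − 2·2 − 1 = 1

M = 1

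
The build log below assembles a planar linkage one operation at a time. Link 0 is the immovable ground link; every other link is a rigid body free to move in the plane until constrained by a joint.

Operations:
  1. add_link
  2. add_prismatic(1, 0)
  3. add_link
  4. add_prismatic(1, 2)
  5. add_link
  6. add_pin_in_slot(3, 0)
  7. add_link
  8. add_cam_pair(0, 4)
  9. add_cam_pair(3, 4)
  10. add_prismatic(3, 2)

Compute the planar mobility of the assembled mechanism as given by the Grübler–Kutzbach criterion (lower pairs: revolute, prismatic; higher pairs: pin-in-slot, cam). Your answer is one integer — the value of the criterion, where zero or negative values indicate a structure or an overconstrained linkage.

M = 3

L=1 J1=0 J2=0
add link → L=2 J1=0 J2=0
P@1,0 dof=1 J1 → L=2 J1=1 J2=0
add link → L=3 J1=1 J2=0
P@1,2 dof=1 J1 → L=3 J1=2 J2=0
add link → L=4 J1=2 J2=0
PS@3,0 dof=2 J2 → L=4 J1=2 J2=1
add link → L=5 J1=2 J2=1
C@0,4 dof=2 J2 → L=5 J1=2 J2=2
C@3,4 dof=2 J2 → L=5 J1=2 J2=3
P@3,2 dof=1 J1 → L=5 J1=3 J2=3
M=3(L−1)−2J1−J2=3·4−2·3−3=3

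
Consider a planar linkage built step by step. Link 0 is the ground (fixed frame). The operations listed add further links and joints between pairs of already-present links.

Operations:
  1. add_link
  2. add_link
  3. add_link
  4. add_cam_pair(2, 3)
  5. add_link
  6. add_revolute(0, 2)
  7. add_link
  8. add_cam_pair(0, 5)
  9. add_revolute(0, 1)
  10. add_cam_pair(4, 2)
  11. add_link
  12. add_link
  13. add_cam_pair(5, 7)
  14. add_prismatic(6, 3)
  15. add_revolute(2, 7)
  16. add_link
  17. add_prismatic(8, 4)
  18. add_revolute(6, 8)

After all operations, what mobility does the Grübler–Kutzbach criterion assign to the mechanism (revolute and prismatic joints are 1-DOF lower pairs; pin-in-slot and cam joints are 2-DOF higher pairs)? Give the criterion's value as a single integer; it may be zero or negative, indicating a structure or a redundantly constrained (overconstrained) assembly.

M = 8

link 0 = ground. State L|J1|J2 = 1|0|0
+link1  2|0|0
+link2  3|0|0
+link3  4|0|0
C(2,3) f=2→J2  4|0|1
+link4  5|0|1
R(0,2) f=1→J1  5|1|1
+link5  6|1|1
C(0,5) f=2→J2  6|1|2
R(0,1) f=1→J1  6|2|2
C(4,2) f=2→J2  6|2|3
+link6  7|2|3
+link7  8|2|3
C(5,7) f=2→J2  8|2|4
P(6,3) f=1→J1  8|3|4
R(2,7) f=1→J1  8|4|4
+link8  9|4|4
P(8,4) f=1→J1  9|5|4
R(6,8) f=1→J1  9|6|4
M = 3(9−1)−2·6−4 = 24−12−4 = 8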